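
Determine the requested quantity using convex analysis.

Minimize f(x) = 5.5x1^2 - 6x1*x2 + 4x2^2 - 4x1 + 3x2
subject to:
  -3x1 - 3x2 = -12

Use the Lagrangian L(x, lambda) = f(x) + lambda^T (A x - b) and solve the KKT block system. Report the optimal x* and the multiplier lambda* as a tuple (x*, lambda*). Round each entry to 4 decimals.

Form the Lagrangian:
  L(x, lambda) = (1/2) x^T Q x + c^T x + lambda^T (A x - b)
Stationarity (grad_x L = 0): Q x + c + A^T lambda = 0.
Primal feasibility: A x = b.

This gives the KKT block system:
  [ Q   A^T ] [ x     ]   [-c ]
  [ A    0  ] [ lambda ] = [ b ]

Solving the linear system:
  x*      = (2.0323, 1.9677)
  lambda* = (2.1828)
  f(x*)   = 11.9839

x* = (2.0323, 1.9677), lambda* = (2.1828)


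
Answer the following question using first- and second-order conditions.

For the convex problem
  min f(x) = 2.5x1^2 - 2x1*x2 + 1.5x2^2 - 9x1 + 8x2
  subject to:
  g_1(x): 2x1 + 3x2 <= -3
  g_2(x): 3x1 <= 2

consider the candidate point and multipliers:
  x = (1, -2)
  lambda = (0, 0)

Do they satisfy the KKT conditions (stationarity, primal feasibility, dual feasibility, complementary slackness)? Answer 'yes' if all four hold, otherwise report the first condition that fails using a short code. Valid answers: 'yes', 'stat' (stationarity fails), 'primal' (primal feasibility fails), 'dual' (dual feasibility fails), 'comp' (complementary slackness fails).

Gradient of f: grad f(x) = Q x + c = (0, 0)
Constraint values g_i(x) = a_i^T x - b_i:
  g_1((1, -2)) = -1
  g_2((1, -2)) = 1
Stationarity residual: grad f(x) + sum_i lambda_i a_i = (0, 0)
  -> stationarity OK
Primal feasibility (all g_i <= 0): FAILS
Dual feasibility (all lambda_i >= 0): OK
Complementary slackness (lambda_i * g_i(x) = 0 for all i): OK

Verdict: the first failing condition is primal_feasibility -> primal.

primal


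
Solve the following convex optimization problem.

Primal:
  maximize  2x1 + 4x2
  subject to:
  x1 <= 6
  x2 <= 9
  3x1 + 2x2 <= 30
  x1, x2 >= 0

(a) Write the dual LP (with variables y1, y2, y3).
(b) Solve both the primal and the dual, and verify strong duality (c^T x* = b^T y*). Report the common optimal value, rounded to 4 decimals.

The standard primal-dual pair for 'max c^T x s.t. A x <= b, x >= 0' is:
  Dual:  min b^T y  s.t.  A^T y >= c,  y >= 0.

So the dual LP is:
  minimize  6y1 + 9y2 + 30y3
  subject to:
    y1 + 3y3 >= 2
    y2 + 2y3 >= 4
    y1, y2, y3 >= 0

Solving the primal: x* = (4, 9).
  primal value c^T x* = 44.
Solving the dual: y* = (0, 2.6667, 0.6667).
  dual value b^T y* = 44.
Strong duality: c^T x* = b^T y*. Confirmed.

44


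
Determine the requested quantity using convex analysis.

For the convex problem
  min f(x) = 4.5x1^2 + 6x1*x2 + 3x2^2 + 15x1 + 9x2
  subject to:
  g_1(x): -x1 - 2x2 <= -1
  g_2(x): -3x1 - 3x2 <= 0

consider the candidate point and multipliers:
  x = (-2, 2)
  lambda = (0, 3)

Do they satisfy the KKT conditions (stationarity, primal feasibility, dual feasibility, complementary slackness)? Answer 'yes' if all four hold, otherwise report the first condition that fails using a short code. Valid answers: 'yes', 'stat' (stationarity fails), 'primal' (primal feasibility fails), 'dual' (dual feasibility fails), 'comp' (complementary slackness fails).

Gradient of f: grad f(x) = Q x + c = (9, 9)
Constraint values g_i(x) = a_i^T x - b_i:
  g_1((-2, 2)) = -1
  g_2((-2, 2)) = 0
Stationarity residual: grad f(x) + sum_i lambda_i a_i = (0, 0)
  -> stationarity OK
Primal feasibility (all g_i <= 0): OK
Dual feasibility (all lambda_i >= 0): OK
Complementary slackness (lambda_i * g_i(x) = 0 for all i): OK

Verdict: yes, KKT holds.

yes


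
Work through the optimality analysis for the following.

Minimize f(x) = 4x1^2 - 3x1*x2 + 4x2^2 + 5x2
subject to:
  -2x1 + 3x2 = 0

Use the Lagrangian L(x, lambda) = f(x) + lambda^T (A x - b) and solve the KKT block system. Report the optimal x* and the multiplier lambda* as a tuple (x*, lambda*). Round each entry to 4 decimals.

Form the Lagrangian:
  L(x, lambda) = (1/2) x^T Q x + c^T x + lambda^T (A x - b)
Stationarity (grad_x L = 0): Q x + c + A^T lambda = 0.
Primal feasibility: A x = b.

This gives the KKT block system:
  [ Q   A^T ] [ x     ]   [-c ]
  [ A    0  ] [ lambda ] = [ b ]

Solving the linear system:
  x*      = (-0.4412, -0.2941)
  lambda* = (-1.3235)
  f(x*)   = -0.7353

x* = (-0.4412, -0.2941), lambda* = (-1.3235)


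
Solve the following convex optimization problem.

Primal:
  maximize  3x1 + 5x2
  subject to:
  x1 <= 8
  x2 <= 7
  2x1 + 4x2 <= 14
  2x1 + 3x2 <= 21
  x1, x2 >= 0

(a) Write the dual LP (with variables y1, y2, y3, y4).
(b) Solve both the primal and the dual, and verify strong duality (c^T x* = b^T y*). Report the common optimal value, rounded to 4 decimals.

The standard primal-dual pair for 'max c^T x s.t. A x <= b, x >= 0' is:
  Dual:  min b^T y  s.t.  A^T y >= c,  y >= 0.

So the dual LP is:
  minimize  8y1 + 7y2 + 14y3 + 21y4
  subject to:
    y1 + 2y3 + 2y4 >= 3
    y2 + 4y3 + 3y4 >= 5
    y1, y2, y3, y4 >= 0

Solving the primal: x* = (7, 0).
  primal value c^T x* = 21.
Solving the dual: y* = (0, 0, 1.5, 0).
  dual value b^T y* = 21.
Strong duality: c^T x* = b^T y*. Confirmed.

21


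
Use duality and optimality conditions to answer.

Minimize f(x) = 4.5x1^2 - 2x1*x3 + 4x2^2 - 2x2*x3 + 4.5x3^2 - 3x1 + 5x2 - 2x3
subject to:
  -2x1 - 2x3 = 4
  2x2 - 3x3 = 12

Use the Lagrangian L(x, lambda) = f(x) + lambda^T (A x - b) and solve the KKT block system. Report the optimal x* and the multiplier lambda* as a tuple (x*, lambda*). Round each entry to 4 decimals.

Form the Lagrangian:
  L(x, lambda) = (1/2) x^T Q x + c^T x + lambda^T (A x - b)
Stationarity (grad_x L = 0): Q x + c + A^T lambda = 0.
Primal feasibility: A x = b.

This gives the KKT block system:
  [ Q   A^T ] [ x     ]   [-c ]
  [ A    0  ] [ lambda ] = [ b ]

Solving the linear system:
  x*      = (0.6618, 2.0074, -2.6618)
  lambda* = (4.1397, -13.1912)
  f(x*)   = 77.5551

x* = (0.6618, 2.0074, -2.6618), lambda* = (4.1397, -13.1912)


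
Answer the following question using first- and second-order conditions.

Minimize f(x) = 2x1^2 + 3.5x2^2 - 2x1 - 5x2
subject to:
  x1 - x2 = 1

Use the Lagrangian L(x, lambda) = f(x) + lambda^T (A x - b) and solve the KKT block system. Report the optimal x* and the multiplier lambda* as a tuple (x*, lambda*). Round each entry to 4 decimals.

Form the Lagrangian:
  L(x, lambda) = (1/2) x^T Q x + c^T x + lambda^T (A x - b)
Stationarity (grad_x L = 0): Q x + c + A^T lambda = 0.
Primal feasibility: A x = b.

This gives the KKT block system:
  [ Q   A^T ] [ x     ]   [-c ]
  [ A    0  ] [ lambda ] = [ b ]

Solving the linear system:
  x*      = (1.2727, 0.2727)
  lambda* = (-3.0909)
  f(x*)   = -0.4091

x* = (1.2727, 0.2727), lambda* = (-3.0909)


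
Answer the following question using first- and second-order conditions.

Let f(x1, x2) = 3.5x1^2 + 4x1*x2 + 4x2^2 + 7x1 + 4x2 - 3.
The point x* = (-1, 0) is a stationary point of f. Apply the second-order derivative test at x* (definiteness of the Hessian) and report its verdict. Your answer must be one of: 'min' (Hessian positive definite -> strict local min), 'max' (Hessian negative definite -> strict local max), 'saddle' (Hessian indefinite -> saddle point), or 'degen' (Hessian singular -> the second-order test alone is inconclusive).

Compute the Hessian H = grad^2 f:
  H = [[7, 4], [4, 8]]
Verify stationarity: grad f(x*) = H x* + g = (0, 0).
Eigenvalues of H: 3.4689, 11.5311.
Both eigenvalues > 0, so H is positive definite -> x* is a strict local min.

min


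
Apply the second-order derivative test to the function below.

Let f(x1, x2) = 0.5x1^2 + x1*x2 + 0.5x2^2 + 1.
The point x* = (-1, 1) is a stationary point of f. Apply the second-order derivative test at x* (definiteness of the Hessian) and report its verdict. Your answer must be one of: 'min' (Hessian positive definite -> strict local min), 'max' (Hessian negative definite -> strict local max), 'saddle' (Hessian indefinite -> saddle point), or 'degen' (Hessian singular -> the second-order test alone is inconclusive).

Compute the Hessian H = grad^2 f:
  H = [[1, 1], [1, 1]]
Verify stationarity: grad f(x*) = H x* + g = (0, 0).
Eigenvalues of H: 0, 2.
H has a zero eigenvalue (singular; positive semidefinite but not definite), so H is neither positive definite, negative definite, nor indefinite. The second-order test alone is inconclusive -> degen.
(Indeed, f is constant along the null direction of H through x*, so x* is not a strict local extremum.)

degen


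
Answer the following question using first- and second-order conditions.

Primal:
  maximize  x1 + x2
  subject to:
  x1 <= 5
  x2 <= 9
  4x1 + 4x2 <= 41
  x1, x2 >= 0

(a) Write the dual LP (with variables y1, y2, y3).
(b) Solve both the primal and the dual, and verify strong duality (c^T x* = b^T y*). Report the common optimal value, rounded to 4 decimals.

The standard primal-dual pair for 'max c^T x s.t. A x <= b, x >= 0' is:
  Dual:  min b^T y  s.t.  A^T y >= c,  y >= 0.

So the dual LP is:
  minimize  5y1 + 9y2 + 41y3
  subject to:
    y1 + 4y3 >= 1
    y2 + 4y3 >= 1
    y1, y2, y3 >= 0

Solving the primal: x* = (1.25, 9).
  primal value c^T x* = 10.25.
Solving the dual: y* = (0, 0, 0.25).
  dual value b^T y* = 10.25.
Strong duality: c^T x* = b^T y*. Confirmed.

10.25


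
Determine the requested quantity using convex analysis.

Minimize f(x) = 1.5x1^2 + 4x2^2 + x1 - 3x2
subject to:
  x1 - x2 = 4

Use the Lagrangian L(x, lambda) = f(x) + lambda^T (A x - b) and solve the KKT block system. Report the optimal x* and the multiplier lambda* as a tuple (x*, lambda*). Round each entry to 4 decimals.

Form the Lagrangian:
  L(x, lambda) = (1/2) x^T Q x + c^T x + lambda^T (A x - b)
Stationarity (grad_x L = 0): Q x + c + A^T lambda = 0.
Primal feasibility: A x = b.

This gives the KKT block system:
  [ Q   A^T ] [ x     ]   [-c ]
  [ A    0  ] [ lambda ] = [ b ]

Solving the linear system:
  x*      = (3.0909, -0.9091)
  lambda* = (-10.2727)
  f(x*)   = 23.4545

x* = (3.0909, -0.9091), lambda* = (-10.2727)


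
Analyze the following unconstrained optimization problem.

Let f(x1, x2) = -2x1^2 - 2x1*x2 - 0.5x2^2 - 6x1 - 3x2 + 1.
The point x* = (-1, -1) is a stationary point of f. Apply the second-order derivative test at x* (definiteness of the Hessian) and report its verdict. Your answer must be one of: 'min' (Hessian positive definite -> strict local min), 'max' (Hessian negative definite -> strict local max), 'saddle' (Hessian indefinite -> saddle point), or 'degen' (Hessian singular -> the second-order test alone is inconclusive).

Compute the Hessian H = grad^2 f:
  H = [[-4, -2], [-2, -1]]
Verify stationarity: grad f(x*) = H x* + g = (0, 0).
Eigenvalues of H: -5, 0.
H has a zero eigenvalue (singular; negative semidefinite but not definite), so H is neither positive definite, negative definite, nor indefinite. The second-order test alone is inconclusive -> degen.
(Indeed, f is constant along the null direction of H through x*, so x* is not a strict local extremum.)

degen


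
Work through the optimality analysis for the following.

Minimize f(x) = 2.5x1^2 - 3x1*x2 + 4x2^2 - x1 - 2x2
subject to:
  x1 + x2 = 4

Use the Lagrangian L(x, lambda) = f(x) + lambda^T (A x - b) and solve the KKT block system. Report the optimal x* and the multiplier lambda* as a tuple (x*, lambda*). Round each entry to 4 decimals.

Form the Lagrangian:
  L(x, lambda) = (1/2) x^T Q x + c^T x + lambda^T (A x - b)
Stationarity (grad_x L = 0): Q x + c + A^T lambda = 0.
Primal feasibility: A x = b.

This gives the KKT block system:
  [ Q   A^T ] [ x     ]   [-c ]
  [ A    0  ] [ lambda ] = [ b ]

Solving the linear system:
  x*      = (2.2632, 1.7368)
  lambda* = (-5.1053)
  f(x*)   = 7.3421

x* = (2.2632, 1.7368), lambda* = (-5.1053)


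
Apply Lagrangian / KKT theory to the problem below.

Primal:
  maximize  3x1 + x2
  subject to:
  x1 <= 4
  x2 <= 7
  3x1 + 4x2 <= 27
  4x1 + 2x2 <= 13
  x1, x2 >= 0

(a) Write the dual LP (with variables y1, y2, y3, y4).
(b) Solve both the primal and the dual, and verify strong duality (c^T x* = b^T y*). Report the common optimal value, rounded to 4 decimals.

The standard primal-dual pair for 'max c^T x s.t. A x <= b, x >= 0' is:
  Dual:  min b^T y  s.t.  A^T y >= c,  y >= 0.

So the dual LP is:
  minimize  4y1 + 7y2 + 27y3 + 13y4
  subject to:
    y1 + 3y3 + 4y4 >= 3
    y2 + 4y3 + 2y4 >= 1
    y1, y2, y3, y4 >= 0

Solving the primal: x* = (3.25, 0).
  primal value c^T x* = 9.75.
Solving the dual: y* = (0, 0, 0, 0.75).
  dual value b^T y* = 9.75.
Strong duality: c^T x* = b^T y*. Confirmed.

9.75


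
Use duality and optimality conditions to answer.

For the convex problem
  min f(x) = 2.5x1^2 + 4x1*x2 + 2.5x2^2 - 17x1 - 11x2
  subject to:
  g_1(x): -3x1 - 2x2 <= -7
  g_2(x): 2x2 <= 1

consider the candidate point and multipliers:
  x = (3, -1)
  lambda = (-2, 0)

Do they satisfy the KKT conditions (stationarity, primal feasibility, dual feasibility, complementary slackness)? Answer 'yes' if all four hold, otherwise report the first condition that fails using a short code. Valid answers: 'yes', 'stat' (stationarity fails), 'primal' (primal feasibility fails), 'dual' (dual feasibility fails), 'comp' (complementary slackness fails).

Gradient of f: grad f(x) = Q x + c = (-6, -4)
Constraint values g_i(x) = a_i^T x - b_i:
  g_1((3, -1)) = 0
  g_2((3, -1)) = -3
Stationarity residual: grad f(x) + sum_i lambda_i a_i = (0, 0)
  -> stationarity OK
Primal feasibility (all g_i <= 0): OK
Dual feasibility (all lambda_i >= 0): FAILS
Complementary slackness (lambda_i * g_i(x) = 0 for all i): OK

Verdict: the first failing condition is dual_feasibility -> dual.

dual


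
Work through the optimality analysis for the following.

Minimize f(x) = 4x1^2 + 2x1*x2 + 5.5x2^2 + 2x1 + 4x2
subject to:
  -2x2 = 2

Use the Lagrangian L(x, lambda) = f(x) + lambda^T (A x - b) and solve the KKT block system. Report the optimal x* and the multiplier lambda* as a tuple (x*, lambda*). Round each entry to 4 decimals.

Form the Lagrangian:
  L(x, lambda) = (1/2) x^T Q x + c^T x + lambda^T (A x - b)
Stationarity (grad_x L = 0): Q x + c + A^T lambda = 0.
Primal feasibility: A x = b.

This gives the KKT block system:
  [ Q   A^T ] [ x     ]   [-c ]
  [ A    0  ] [ lambda ] = [ b ]

Solving the linear system:
  x*      = (0, -1)
  lambda* = (-3.5)
  f(x*)   = 1.5

x* = (0, -1), lambda* = (-3.5)


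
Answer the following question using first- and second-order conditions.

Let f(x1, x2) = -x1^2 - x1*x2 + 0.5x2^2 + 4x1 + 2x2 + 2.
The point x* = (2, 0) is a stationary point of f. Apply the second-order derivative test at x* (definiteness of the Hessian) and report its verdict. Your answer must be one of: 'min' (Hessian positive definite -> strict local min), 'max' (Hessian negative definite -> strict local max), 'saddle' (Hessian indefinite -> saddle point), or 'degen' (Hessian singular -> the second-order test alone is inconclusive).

Compute the Hessian H = grad^2 f:
  H = [[-2, -1], [-1, 1]]
Verify stationarity: grad f(x*) = H x* + g = (0, 0).
Eigenvalues of H: -2.3028, 1.3028.
Eigenvalues have mixed signs, so H is indefinite -> x* is a saddle point.

saddle


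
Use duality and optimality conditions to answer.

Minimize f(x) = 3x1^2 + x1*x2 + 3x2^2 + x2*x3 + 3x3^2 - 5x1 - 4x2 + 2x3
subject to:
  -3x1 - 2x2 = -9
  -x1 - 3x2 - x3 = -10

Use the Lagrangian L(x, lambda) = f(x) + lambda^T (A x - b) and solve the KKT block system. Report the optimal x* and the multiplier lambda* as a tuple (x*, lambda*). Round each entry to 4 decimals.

Form the Lagrangian:
  L(x, lambda) = (1/2) x^T Q x + c^T x + lambda^T (A x - b)
Stationarity (grad_x L = 0): Q x + c + A^T lambda = 0.
Primal feasibility: A x = b.

This gives the KKT block system:
  [ Q   A^T ] [ x     ]   [-c ]
  [ A    0  ] [ lambda ] = [ b ]

Solving the linear system:
  x*      = (1.0126, 2.9811, 0.044)
  lambda* = (-0.3962, 5.2453)
  f(x*)   = 15.9937

x* = (1.0126, 2.9811, 0.044), lambda* = (-0.3962, 5.2453)


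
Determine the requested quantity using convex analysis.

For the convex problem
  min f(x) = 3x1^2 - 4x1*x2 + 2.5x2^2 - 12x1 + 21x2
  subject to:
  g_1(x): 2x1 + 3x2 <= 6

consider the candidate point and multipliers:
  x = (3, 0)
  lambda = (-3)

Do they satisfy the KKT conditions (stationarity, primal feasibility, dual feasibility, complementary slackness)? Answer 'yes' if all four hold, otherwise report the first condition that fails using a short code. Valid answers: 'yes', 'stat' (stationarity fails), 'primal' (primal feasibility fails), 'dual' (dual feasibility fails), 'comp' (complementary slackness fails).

Gradient of f: grad f(x) = Q x + c = (6, 9)
Constraint values g_i(x) = a_i^T x - b_i:
  g_1((3, 0)) = 0
Stationarity residual: grad f(x) + sum_i lambda_i a_i = (0, 0)
  -> stationarity OK
Primal feasibility (all g_i <= 0): OK
Dual feasibility (all lambda_i >= 0): FAILS
Complementary slackness (lambda_i * g_i(x) = 0 for all i): OK

Verdict: the first failing condition is dual_feasibility -> dual.

dual


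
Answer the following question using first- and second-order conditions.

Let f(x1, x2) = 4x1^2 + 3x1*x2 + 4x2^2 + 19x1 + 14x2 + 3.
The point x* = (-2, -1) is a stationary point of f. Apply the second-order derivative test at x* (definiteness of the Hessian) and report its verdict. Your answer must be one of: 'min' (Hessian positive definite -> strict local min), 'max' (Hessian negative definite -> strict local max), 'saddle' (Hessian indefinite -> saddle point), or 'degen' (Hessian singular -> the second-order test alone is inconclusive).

Compute the Hessian H = grad^2 f:
  H = [[8, 3], [3, 8]]
Verify stationarity: grad f(x*) = H x* + g = (0, 0).
Eigenvalues of H: 5, 11.
Both eigenvalues > 0, so H is positive definite -> x* is a strict local min.

min


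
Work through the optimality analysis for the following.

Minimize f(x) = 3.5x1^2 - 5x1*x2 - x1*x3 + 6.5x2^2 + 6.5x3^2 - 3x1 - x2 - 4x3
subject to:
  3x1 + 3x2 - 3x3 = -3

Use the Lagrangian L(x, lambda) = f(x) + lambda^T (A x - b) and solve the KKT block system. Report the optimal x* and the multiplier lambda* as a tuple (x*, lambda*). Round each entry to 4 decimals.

Form the Lagrangian:
  L(x, lambda) = (1/2) x^T Q x + c^T x + lambda^T (A x - b)
Stationarity (grad_x L = 0): Q x + c + A^T lambda = 0.
Primal feasibility: A x = b.

This gives the KKT block system:
  [ Q   A^T ] [ x     ]   [-c ]
  [ A    0  ] [ lambda ] = [ b ]

Solving the linear system:
  x*      = (-0.1766, -0.2601, 0.5632)
  lambda* = (1.1663)
  f(x*)   = 1.0179

x* = (-0.1766, -0.2601, 0.5632), lambda* = (1.1663)


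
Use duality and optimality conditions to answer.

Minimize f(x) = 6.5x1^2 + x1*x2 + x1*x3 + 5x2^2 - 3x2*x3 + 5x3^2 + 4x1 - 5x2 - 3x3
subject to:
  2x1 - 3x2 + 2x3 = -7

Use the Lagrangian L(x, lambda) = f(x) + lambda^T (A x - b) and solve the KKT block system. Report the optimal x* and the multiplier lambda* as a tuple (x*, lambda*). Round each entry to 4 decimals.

Form the Lagrangian:
  L(x, lambda) = (1/2) x^T Q x + c^T x + lambda^T (A x - b)
Stationarity (grad_x L = 0): Q x + c + A^T lambda = 0.
Primal feasibility: A x = b.

This gives the KKT block system:
  [ Q   A^T ] [ x     ]   [-c ]
  [ A    0  ] [ lambda ] = [ b ]

Solving the linear system:
  x*      = (-1.0304, 1.775, 0.1928)
  lambda* = (3.7136)
  f(x*)   = 6.2102

x* = (-1.0304, 1.775, 0.1928), lambda* = (3.7136)


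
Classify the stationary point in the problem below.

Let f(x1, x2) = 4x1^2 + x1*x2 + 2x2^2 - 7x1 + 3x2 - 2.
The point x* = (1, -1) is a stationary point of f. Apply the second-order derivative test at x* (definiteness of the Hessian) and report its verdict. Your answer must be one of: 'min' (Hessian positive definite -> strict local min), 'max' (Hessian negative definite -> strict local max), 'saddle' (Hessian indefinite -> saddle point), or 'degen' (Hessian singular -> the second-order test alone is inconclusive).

Compute the Hessian H = grad^2 f:
  H = [[8, 1], [1, 4]]
Verify stationarity: grad f(x*) = H x* + g = (0, 0).
Eigenvalues of H: 3.7639, 8.2361.
Both eigenvalues > 0, so H is positive definite -> x* is a strict local min.

min


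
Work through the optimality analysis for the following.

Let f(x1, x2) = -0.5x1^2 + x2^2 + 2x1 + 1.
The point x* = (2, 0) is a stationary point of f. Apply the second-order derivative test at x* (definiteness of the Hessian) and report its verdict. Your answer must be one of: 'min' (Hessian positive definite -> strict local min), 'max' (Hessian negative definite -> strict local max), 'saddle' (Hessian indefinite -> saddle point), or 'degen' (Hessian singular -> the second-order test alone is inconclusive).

Compute the Hessian H = grad^2 f:
  H = [[-1, 0], [0, 2]]
Verify stationarity: grad f(x*) = H x* + g = (0, 0).
Eigenvalues of H: -1, 2.
Eigenvalues have mixed signs, so H is indefinite -> x* is a saddle point.

saddle


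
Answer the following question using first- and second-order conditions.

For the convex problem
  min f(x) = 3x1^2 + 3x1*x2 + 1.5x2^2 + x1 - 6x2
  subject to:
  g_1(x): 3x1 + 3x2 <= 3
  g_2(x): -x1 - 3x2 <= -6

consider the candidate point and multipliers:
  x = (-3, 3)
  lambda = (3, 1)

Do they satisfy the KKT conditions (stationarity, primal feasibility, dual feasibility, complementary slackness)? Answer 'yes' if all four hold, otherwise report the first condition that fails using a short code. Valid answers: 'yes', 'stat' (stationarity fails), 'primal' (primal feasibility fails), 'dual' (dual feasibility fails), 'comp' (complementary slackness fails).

Gradient of f: grad f(x) = Q x + c = (-8, -6)
Constraint values g_i(x) = a_i^T x - b_i:
  g_1((-3, 3)) = -3
  g_2((-3, 3)) = 0
Stationarity residual: grad f(x) + sum_i lambda_i a_i = (0, 0)
  -> stationarity OK
Primal feasibility (all g_i <= 0): OK
Dual feasibility (all lambda_i >= 0): OK
Complementary slackness (lambda_i * g_i(x) = 0 for all i): FAILS

Verdict: the first failing condition is complementary_slackness -> comp.

comp


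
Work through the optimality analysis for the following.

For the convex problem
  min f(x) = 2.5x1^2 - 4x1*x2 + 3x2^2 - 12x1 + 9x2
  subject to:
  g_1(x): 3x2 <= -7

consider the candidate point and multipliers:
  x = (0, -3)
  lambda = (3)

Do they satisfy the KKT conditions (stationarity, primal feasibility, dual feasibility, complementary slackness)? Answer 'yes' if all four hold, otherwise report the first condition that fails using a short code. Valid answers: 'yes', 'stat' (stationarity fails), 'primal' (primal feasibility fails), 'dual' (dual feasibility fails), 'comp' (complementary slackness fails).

Gradient of f: grad f(x) = Q x + c = (0, -9)
Constraint values g_i(x) = a_i^T x - b_i:
  g_1((0, -3)) = -2
Stationarity residual: grad f(x) + sum_i lambda_i a_i = (0, 0)
  -> stationarity OK
Primal feasibility (all g_i <= 0): OK
Dual feasibility (all lambda_i >= 0): OK
Complementary slackness (lambda_i * g_i(x) = 0 for all i): FAILS

Verdict: the first failing condition is complementary_slackness -> comp.

comp


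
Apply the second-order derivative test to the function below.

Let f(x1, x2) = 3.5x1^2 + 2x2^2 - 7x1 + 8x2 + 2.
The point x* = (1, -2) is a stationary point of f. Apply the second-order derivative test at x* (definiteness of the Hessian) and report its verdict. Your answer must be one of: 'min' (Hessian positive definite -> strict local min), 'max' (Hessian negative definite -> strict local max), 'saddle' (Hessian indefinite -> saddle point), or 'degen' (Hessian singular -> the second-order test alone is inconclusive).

Compute the Hessian H = grad^2 f:
  H = [[7, 0], [0, 4]]
Verify stationarity: grad f(x*) = H x* + g = (0, 0).
Eigenvalues of H: 4, 7.
Both eigenvalues > 0, so H is positive definite -> x* is a strict local min.

min


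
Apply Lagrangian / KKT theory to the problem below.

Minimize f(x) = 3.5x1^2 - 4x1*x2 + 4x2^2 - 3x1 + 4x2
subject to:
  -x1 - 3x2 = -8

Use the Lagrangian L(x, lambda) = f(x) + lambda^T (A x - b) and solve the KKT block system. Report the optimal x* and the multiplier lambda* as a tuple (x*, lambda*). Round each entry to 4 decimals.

Form the Lagrangian:
  L(x, lambda) = (1/2) x^T Q x + c^T x + lambda^T (A x - b)
Stationarity (grad_x L = 0): Q x + c + A^T lambda = 0.
Primal feasibility: A x = b.

This gives the KKT block system:
  [ Q   A^T ] [ x     ]   [-c ]
  [ A    0  ] [ lambda ] = [ b ]

Solving the linear system:
  x*      = (2.0947, 1.9684)
  lambda* = (3.7895)
  f(x*)   = 15.9526

x* = (2.0947, 1.9684), lambda* = (3.7895)


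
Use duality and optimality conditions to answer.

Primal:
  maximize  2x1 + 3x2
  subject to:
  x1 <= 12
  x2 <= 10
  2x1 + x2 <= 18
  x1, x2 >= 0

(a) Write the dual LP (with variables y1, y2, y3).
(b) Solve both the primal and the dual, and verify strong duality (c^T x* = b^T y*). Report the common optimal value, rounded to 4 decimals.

The standard primal-dual pair for 'max c^T x s.t. A x <= b, x >= 0' is:
  Dual:  min b^T y  s.t.  A^T y >= c,  y >= 0.

So the dual LP is:
  minimize  12y1 + 10y2 + 18y3
  subject to:
    y1 + 2y3 >= 2
    y2 + y3 >= 3
    y1, y2, y3 >= 0

Solving the primal: x* = (4, 10).
  primal value c^T x* = 38.
Solving the dual: y* = (0, 2, 1).
  dual value b^T y* = 38.
Strong duality: c^T x* = b^T y*. Confirmed.

38


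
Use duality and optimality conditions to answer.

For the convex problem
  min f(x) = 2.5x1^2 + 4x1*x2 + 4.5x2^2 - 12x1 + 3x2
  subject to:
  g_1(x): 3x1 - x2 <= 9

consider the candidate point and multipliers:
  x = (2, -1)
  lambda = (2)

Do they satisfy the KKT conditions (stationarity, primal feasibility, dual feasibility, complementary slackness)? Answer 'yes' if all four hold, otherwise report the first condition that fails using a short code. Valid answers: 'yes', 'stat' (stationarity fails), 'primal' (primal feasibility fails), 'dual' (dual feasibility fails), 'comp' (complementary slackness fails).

Gradient of f: grad f(x) = Q x + c = (-6, 2)
Constraint values g_i(x) = a_i^T x - b_i:
  g_1((2, -1)) = -2
Stationarity residual: grad f(x) + sum_i lambda_i a_i = (0, 0)
  -> stationarity OK
Primal feasibility (all g_i <= 0): OK
Dual feasibility (all lambda_i >= 0): OK
Complementary slackness (lambda_i * g_i(x) = 0 for all i): FAILS

Verdict: the first failing condition is complementary_slackness -> comp.

comp


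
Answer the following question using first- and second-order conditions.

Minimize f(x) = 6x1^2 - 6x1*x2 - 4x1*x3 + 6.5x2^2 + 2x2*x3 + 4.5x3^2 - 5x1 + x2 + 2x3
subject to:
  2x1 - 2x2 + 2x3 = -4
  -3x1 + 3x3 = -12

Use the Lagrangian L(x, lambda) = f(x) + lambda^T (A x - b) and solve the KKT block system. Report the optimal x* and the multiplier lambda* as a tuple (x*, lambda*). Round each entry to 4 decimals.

Form the Lagrangian:
  L(x, lambda) = (1/2) x^T Q x + c^T x + lambda^T (A x - b)
Stationarity (grad_x L = 0): Q x + c + A^T lambda = 0.
Primal feasibility: A x = b.

This gives the KKT block system:
  [ Q   A^T ] [ x     ]   [-c ]
  [ A    0  ] [ lambda ] = [ b ]

Solving the linear system:
  x*      = (1.6531, 1.3061, -2.3469)
  lambda* = (1.6837, 6.585)
  f(x*)   = 37.051

x* = (1.6531, 1.3061, -2.3469), lambda* = (1.6837, 6.585)


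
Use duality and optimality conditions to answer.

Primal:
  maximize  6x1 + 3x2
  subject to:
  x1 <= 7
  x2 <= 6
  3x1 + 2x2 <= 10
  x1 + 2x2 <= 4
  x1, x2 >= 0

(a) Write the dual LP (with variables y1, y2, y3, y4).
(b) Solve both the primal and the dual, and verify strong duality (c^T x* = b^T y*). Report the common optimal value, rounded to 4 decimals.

The standard primal-dual pair for 'max c^T x s.t. A x <= b, x >= 0' is:
  Dual:  min b^T y  s.t.  A^T y >= c,  y >= 0.

So the dual LP is:
  minimize  7y1 + 6y2 + 10y3 + 4y4
  subject to:
    y1 + 3y3 + y4 >= 6
    y2 + 2y3 + 2y4 >= 3
    y1, y2, y3, y4 >= 0

Solving the primal: x* = (3.3333, 0).
  primal value c^T x* = 20.
Solving the dual: y* = (0, 0, 2, 0).
  dual value b^T y* = 20.
Strong duality: c^T x* = b^T y*. Confirmed.

20


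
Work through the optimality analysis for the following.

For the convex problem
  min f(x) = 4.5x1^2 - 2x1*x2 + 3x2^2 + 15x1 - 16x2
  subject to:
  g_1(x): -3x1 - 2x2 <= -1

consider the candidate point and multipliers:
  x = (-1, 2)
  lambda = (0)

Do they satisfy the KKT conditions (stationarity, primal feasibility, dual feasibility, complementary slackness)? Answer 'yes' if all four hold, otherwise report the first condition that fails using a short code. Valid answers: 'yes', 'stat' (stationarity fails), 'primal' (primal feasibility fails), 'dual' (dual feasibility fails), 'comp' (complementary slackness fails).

Gradient of f: grad f(x) = Q x + c = (2, -2)
Constraint values g_i(x) = a_i^T x - b_i:
  g_1((-1, 2)) = 0
Stationarity residual: grad f(x) + sum_i lambda_i a_i = (2, -2)
  -> stationarity FAILS
Primal feasibility (all g_i <= 0): OK
Dual feasibility (all lambda_i >= 0): OK
Complementary slackness (lambda_i * g_i(x) = 0 for all i): OK

Verdict: the first failing condition is stationarity -> stat.

stat


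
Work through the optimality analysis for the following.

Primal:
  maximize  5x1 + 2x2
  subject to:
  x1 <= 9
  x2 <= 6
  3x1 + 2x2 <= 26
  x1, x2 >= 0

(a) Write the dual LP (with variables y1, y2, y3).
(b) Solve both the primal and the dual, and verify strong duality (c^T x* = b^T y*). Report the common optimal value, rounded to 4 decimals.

The standard primal-dual pair for 'max c^T x s.t. A x <= b, x >= 0' is:
  Dual:  min b^T y  s.t.  A^T y >= c,  y >= 0.

So the dual LP is:
  minimize  9y1 + 6y2 + 26y3
  subject to:
    y1 + 3y3 >= 5
    y2 + 2y3 >= 2
    y1, y2, y3 >= 0

Solving the primal: x* = (8.6667, 0).
  primal value c^T x* = 43.3333.
Solving the dual: y* = (0, 0, 1.6667).
  dual value b^T y* = 43.3333.
Strong duality: c^T x* = b^T y*. Confirmed.

43.3333


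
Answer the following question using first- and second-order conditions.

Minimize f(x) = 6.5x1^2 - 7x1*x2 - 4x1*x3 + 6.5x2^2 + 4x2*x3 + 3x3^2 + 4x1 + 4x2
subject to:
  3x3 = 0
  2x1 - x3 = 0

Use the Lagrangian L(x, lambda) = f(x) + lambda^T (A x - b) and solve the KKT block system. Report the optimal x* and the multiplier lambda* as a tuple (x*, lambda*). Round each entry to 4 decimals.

Form the Lagrangian:
  L(x, lambda) = (1/2) x^T Q x + c^T x + lambda^T (A x - b)
Stationarity (grad_x L = 0): Q x + c + A^T lambda = 0.
Primal feasibility: A x = b.

This gives the KKT block system:
  [ Q   A^T ] [ x     ]   [-c ]
  [ A    0  ] [ lambda ] = [ b ]

Solving the linear system:
  x*      = (0, -0.3077, 0)
  lambda* = (-0.6154, -3.0769)
  f(x*)   = -0.6154

x* = (0, -0.3077, 0), lambda* = (-0.6154, -3.0769)


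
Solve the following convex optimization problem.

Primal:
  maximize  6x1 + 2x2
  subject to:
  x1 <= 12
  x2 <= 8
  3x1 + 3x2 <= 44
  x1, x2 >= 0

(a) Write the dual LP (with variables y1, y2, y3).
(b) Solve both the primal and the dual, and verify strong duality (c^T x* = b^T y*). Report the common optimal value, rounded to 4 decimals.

The standard primal-dual pair for 'max c^T x s.t. A x <= b, x >= 0' is:
  Dual:  min b^T y  s.t.  A^T y >= c,  y >= 0.

So the dual LP is:
  minimize  12y1 + 8y2 + 44y3
  subject to:
    y1 + 3y3 >= 6
    y2 + 3y3 >= 2
    y1, y2, y3 >= 0

Solving the primal: x* = (12, 2.6667).
  primal value c^T x* = 77.3333.
Solving the dual: y* = (4, 0, 0.6667).
  dual value b^T y* = 77.3333.
Strong duality: c^T x* = b^T y*. Confirmed.

77.3333


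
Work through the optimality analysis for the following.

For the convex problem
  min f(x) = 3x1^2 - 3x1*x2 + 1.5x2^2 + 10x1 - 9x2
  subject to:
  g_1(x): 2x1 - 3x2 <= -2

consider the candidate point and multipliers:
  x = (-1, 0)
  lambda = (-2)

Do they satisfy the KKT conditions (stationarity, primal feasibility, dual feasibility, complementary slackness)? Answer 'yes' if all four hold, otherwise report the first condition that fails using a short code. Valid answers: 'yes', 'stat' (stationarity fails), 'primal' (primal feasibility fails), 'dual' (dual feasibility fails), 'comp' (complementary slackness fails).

Gradient of f: grad f(x) = Q x + c = (4, -6)
Constraint values g_i(x) = a_i^T x - b_i:
  g_1((-1, 0)) = 0
Stationarity residual: grad f(x) + sum_i lambda_i a_i = (0, 0)
  -> stationarity OK
Primal feasibility (all g_i <= 0): OK
Dual feasibility (all lambda_i >= 0): FAILS
Complementary slackness (lambda_i * g_i(x) = 0 for all i): OK

Verdict: the first failing condition is dual_feasibility -> dual.

dual


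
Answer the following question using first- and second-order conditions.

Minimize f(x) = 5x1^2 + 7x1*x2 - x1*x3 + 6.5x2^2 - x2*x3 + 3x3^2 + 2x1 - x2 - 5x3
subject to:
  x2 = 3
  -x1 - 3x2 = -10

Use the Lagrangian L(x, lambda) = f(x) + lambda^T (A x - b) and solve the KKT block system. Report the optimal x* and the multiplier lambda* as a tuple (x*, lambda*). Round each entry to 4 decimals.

Form the Lagrangian:
  L(x, lambda) = (1/2) x^T Q x + c^T x + lambda^T (A x - b)
Stationarity (grad_x L = 0): Q x + c + A^T lambda = 0.
Primal feasibility: A x = b.

This gives the KKT block system:
  [ Q   A^T ] [ x     ]   [-c ]
  [ A    0  ] [ lambda ] = [ b ]

Solving the linear system:
  x*      = (1, 3, 1.5)
  lambda* = (51, 31.5)
  f(x*)   = 76.75

x* = (1, 3, 1.5), lambda* = (51, 31.5)


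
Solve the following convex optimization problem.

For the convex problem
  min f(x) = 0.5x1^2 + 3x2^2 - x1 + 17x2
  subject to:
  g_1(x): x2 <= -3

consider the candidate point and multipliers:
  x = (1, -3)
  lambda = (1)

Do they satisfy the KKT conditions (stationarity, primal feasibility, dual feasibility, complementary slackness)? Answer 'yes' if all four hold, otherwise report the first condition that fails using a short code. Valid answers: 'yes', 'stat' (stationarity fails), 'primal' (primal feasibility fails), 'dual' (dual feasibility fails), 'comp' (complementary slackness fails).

Gradient of f: grad f(x) = Q x + c = (0, -1)
Constraint values g_i(x) = a_i^T x - b_i:
  g_1((1, -3)) = 0
Stationarity residual: grad f(x) + sum_i lambda_i a_i = (0, 0)
  -> stationarity OK
Primal feasibility (all g_i <= 0): OK
Dual feasibility (all lambda_i >= 0): OK
Complementary slackness (lambda_i * g_i(x) = 0 for all i): OK

Verdict: yes, KKT holds.

yes


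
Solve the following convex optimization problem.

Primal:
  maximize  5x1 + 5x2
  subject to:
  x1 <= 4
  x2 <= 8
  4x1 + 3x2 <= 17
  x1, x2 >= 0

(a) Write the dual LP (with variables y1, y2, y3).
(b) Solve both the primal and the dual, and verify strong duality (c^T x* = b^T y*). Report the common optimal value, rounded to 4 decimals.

The standard primal-dual pair for 'max c^T x s.t. A x <= b, x >= 0' is:
  Dual:  min b^T y  s.t.  A^T y >= c,  y >= 0.

So the dual LP is:
  minimize  4y1 + 8y2 + 17y3
  subject to:
    y1 + 4y3 >= 5
    y2 + 3y3 >= 5
    y1, y2, y3 >= 0

Solving the primal: x* = (0, 5.6667).
  primal value c^T x* = 28.3333.
Solving the dual: y* = (0, 0, 1.6667).
  dual value b^T y* = 28.3333.
Strong duality: c^T x* = b^T y*. Confirmed.

28.3333


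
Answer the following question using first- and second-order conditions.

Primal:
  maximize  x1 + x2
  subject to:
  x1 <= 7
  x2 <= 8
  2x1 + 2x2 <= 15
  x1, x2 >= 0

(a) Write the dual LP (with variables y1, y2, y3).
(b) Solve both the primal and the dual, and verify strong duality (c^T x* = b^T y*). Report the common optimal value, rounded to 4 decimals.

The standard primal-dual pair for 'max c^T x s.t. A x <= b, x >= 0' is:
  Dual:  min b^T y  s.t.  A^T y >= c,  y >= 0.

So the dual LP is:
  minimize  7y1 + 8y2 + 15y3
  subject to:
    y1 + 2y3 >= 1
    y2 + 2y3 >= 1
    y1, y2, y3 >= 0

Solving the primal: x* = (0, 7.5).
  primal value c^T x* = 7.5.
Solving the dual: y* = (0, 0, 0.5).
  dual value b^T y* = 7.5.
Strong duality: c^T x* = b^T y*. Confirmed.

7.5


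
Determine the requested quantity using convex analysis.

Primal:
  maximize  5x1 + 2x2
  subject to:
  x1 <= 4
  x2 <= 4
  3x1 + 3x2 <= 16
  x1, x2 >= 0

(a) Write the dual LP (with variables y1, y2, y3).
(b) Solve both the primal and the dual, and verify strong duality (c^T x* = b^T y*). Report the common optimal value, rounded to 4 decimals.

The standard primal-dual pair for 'max c^T x s.t. A x <= b, x >= 0' is:
  Dual:  min b^T y  s.t.  A^T y >= c,  y >= 0.

So the dual LP is:
  minimize  4y1 + 4y2 + 16y3
  subject to:
    y1 + 3y3 >= 5
    y2 + 3y3 >= 2
    y1, y2, y3 >= 0

Solving the primal: x* = (4, 1.3333).
  primal value c^T x* = 22.6667.
Solving the dual: y* = (3, 0, 0.6667).
  dual value b^T y* = 22.6667.
Strong duality: c^T x* = b^T y*. Confirmed.

22.6667


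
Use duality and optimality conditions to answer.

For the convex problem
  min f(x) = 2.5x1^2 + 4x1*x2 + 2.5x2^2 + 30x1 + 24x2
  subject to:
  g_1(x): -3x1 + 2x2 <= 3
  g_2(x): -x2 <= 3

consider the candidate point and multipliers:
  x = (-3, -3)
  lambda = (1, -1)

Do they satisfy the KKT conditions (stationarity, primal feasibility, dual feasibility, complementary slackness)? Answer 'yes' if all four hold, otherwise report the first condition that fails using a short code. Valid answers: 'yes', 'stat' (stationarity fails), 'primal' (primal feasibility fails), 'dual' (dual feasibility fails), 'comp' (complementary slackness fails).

Gradient of f: grad f(x) = Q x + c = (3, -3)
Constraint values g_i(x) = a_i^T x - b_i:
  g_1((-3, -3)) = 0
  g_2((-3, -3)) = 0
Stationarity residual: grad f(x) + sum_i lambda_i a_i = (0, 0)
  -> stationarity OK
Primal feasibility (all g_i <= 0): OK
Dual feasibility (all lambda_i >= 0): FAILS
Complementary slackness (lambda_i * g_i(x) = 0 for all i): OK

Verdict: the first failing condition is dual_feasibility -> dual.

dual


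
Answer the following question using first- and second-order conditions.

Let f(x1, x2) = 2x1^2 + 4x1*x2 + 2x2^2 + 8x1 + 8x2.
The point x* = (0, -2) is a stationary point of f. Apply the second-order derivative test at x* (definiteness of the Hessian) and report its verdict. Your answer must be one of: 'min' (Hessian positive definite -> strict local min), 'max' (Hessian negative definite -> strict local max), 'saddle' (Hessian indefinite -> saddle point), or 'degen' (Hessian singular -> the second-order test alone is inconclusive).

Compute the Hessian H = grad^2 f:
  H = [[4, 4], [4, 4]]
Verify stationarity: grad f(x*) = H x* + g = (0, 0).
Eigenvalues of H: 0, 8.
H has a zero eigenvalue (singular; positive semidefinite but not definite), so H is neither positive definite, negative definite, nor indefinite. The second-order test alone is inconclusive -> degen.
(Indeed, f is constant along the null direction of H through x*, so x* is not a strict local extremum.)

degen


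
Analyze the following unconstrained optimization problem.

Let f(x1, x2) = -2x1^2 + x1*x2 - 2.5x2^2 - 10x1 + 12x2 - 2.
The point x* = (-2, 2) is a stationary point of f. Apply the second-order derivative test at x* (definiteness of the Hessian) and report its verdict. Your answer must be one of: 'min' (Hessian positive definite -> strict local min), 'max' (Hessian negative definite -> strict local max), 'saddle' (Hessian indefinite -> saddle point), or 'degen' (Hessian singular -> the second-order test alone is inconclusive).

Compute the Hessian H = grad^2 f:
  H = [[-4, 1], [1, -5]]
Verify stationarity: grad f(x*) = H x* + g = (0, 0).
Eigenvalues of H: -5.618, -3.382.
Both eigenvalues < 0, so H is negative definite -> x* is a strict local max.

max


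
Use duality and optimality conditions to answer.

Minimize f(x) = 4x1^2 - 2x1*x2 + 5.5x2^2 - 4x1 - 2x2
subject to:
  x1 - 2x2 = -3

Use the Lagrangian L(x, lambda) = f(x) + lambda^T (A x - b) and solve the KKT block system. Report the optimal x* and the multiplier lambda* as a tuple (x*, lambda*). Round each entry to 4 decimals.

Form the Lagrangian:
  L(x, lambda) = (1/2) x^T Q x + c^T x + lambda^T (A x - b)
Stationarity (grad_x L = 0): Q x + c + A^T lambda = 0.
Primal feasibility: A x = b.

This gives the KKT block system:
  [ Q   A^T ] [ x     ]   [-c ]
  [ A    0  ] [ lambda ] = [ b ]

Solving the linear system:
  x*      = (-0.0286, 1.4857)
  lambda* = (7.2)
  f(x*)   = 9.3714

x* = (-0.0286, 1.4857), lambda* = (7.2)


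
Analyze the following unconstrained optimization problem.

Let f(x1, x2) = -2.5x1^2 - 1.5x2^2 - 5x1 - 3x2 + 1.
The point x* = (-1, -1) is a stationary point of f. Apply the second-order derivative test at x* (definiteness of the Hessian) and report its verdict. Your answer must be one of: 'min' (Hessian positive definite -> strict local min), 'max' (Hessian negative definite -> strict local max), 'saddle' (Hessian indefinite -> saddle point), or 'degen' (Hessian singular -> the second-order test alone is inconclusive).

Compute the Hessian H = grad^2 f:
  H = [[-5, 0], [0, -3]]
Verify stationarity: grad f(x*) = H x* + g = (0, 0).
Eigenvalues of H: -5, -3.
Both eigenvalues < 0, so H is negative definite -> x* is a strict local max.

max
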